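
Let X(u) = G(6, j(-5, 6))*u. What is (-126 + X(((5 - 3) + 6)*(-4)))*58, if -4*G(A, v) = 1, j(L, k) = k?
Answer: -6844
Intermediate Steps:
G(A, v) = -¼ (G(A, v) = -¼*1 = -¼)
X(u) = -u/4
(-126 + X(((5 - 3) + 6)*(-4)))*58 = (-126 - ((5 - 3) + 6)*(-4)/4)*58 = (-126 - (2 + 6)*(-4)/4)*58 = (-126 - 2*(-4))*58 = (-126 - ¼*(-32))*58 = (-126 + 8)*58 = -118*58 = -6844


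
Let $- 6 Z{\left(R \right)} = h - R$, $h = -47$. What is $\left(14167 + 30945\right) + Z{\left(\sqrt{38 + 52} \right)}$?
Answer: $\frac{270719}{6} + \frac{\sqrt{10}}{2} \approx 45121.0$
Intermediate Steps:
$Z{\left(R \right)} = \frac{47}{6} + \frac{R}{6}$ ($Z{\left(R \right)} = - \frac{-47 - R}{6} = \frac{47}{6} + \frac{R}{6}$)
$\left(14167 + 30945\right) + Z{\left(\sqrt{38 + 52} \right)} = \left(14167 + 30945\right) + \left(\frac{47}{6} + \frac{\sqrt{38 + 52}}{6}\right) = 45112 + \left(\frac{47}{6} + \frac{\sqrt{90}}{6}\right) = 45112 + \left(\frac{47}{6} + \frac{3 \sqrt{10}}{6}\right) = 45112 + \left(\frac{47}{6} + \frac{\sqrt{10}}{2}\right) = \frac{270719}{6} + \frac{\sqrt{10}}{2}$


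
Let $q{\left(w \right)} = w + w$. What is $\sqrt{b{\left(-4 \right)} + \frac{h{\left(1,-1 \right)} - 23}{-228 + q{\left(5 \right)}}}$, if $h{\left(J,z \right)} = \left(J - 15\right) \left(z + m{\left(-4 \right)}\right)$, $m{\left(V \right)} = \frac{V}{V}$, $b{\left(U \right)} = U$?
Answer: $\frac{i \sqrt{185082}}{218} \approx 1.9734 i$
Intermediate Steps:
$m{\left(V \right)} = 1$
$q{\left(w \right)} = 2 w$
$h{\left(J,z \right)} = \left(1 + z\right) \left(-15 + J\right)$ ($h{\left(J,z \right)} = \left(J - 15\right) \left(z + 1\right) = \left(-15 + J\right) \left(1 + z\right) = \left(1 + z\right) \left(-15 + J\right)$)
$\sqrt{b{\left(-4 \right)} + \frac{h{\left(1,-1 \right)} - 23}{-228 + q{\left(5 \right)}}} = \sqrt{-4 + \frac{\left(-15 + 1 - -15 + 1 \left(-1\right)\right) - 23}{-228 + 2 \cdot 5}} = \sqrt{-4 + \frac{\left(-15 + 1 + 15 - 1\right) - 23}{-228 + 10}} = \sqrt{-4 + \frac{0 - 23}{-218}} = \sqrt{-4 - - \frac{23}{218}} = \sqrt{-4 + \frac{23}{218}} = \sqrt{- \frac{849}{218}} = \frac{i \sqrt{185082}}{218}$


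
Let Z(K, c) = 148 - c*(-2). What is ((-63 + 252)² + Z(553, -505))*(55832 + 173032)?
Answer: 7977970176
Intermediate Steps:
Z(K, c) = 148 + 2*c (Z(K, c) = 148 - (-2)*c = 148 + 2*c)
((-63 + 252)² + Z(553, -505))*(55832 + 173032) = ((-63 + 252)² + (148 + 2*(-505)))*(55832 + 173032) = (189² + (148 - 1010))*228864 = (35721 - 862)*228864 = 34859*228864 = 7977970176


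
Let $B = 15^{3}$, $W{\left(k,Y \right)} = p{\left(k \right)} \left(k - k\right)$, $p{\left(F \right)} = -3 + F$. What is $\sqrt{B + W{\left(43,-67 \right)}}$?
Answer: $15 \sqrt{15} \approx 58.095$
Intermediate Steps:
$W{\left(k,Y \right)} = 0$ ($W{\left(k,Y \right)} = \left(-3 + k\right) \left(k - k\right) = \left(-3 + k\right) 0 = 0$)
$B = 3375$
$\sqrt{B + W{\left(43,-67 \right)}} = \sqrt{3375 + 0} = \sqrt{3375} = 15 \sqrt{15}$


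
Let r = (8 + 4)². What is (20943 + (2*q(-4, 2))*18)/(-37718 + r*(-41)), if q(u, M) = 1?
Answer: -20979/43622 ≈ -0.48093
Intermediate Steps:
r = 144 (r = 12² = 144)
(20943 + (2*q(-4, 2))*18)/(-37718 + r*(-41)) = (20943 + (2*1)*18)/(-37718 + 144*(-41)) = (20943 + 2*18)/(-37718 - 5904) = (20943 + 36)/(-43622) = 20979*(-1/43622) = -20979/43622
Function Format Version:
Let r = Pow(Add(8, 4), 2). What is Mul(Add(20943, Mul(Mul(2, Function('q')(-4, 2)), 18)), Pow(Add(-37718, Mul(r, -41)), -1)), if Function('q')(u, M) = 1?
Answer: Rational(-20979, 43622) ≈ -0.48093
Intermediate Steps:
r = 144 (r = Pow(12, 2) = 144)
Mul(Add(20943, Mul(Mul(2, Function('q')(-4, 2)), 18)), Pow(Add(-37718, Mul(r, -41)), -1)) = Mul(Add(20943, Mul(Mul(2, 1), 18)), Pow(Add(-37718, Mul(144, -41)), -1)) = Mul(Add(20943, Mul(2, 18)), Pow(Add(-37718, -5904), -1)) = Mul(Add(20943, 36), Pow(-43622, -1)) = Mul(20979, Rational(-1, 43622)) = Rational(-20979, 43622)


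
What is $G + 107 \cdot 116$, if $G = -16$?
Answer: $12396$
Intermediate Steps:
$G + 107 \cdot 116 = -16 + 107 \cdot 116 = -16 + 12412 = 12396$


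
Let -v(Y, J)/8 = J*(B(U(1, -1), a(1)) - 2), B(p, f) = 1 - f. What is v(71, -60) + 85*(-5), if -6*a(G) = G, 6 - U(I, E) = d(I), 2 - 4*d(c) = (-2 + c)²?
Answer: -825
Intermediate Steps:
d(c) = ½ - (-2 + c)²/4
U(I, E) = 11/2 + (-2 + I)²/4 (U(I, E) = 6 - (½ - (-2 + I)²/4) = 6 + (-½ + (-2 + I)²/4) = 11/2 + (-2 + I)²/4)
a(G) = -G/6
v(Y, J) = 20*J/3 (v(Y, J) = -8*J*((1 - (-1)/6) - 2) = -8*J*((1 - 1*(-⅙)) - 2) = -8*J*((1 + ⅙) - 2) = -8*J*(7/6 - 2) = -8*J*(-5)/6 = -(-20)*J/3 = 20*J/3)
v(71, -60) + 85*(-5) = (20/3)*(-60) + 85*(-5) = -400 - 425 = -825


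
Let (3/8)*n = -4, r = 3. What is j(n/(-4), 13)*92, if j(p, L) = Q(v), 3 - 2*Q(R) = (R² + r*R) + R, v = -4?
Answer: 138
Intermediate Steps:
n = -32/3 (n = (8/3)*(-4) = -32/3 ≈ -10.667)
Q(R) = 3/2 - 2*R - R²/2 (Q(R) = 3/2 - ((R² + 3*R) + R)/2 = 3/2 - (R² + 4*R)/2 = 3/2 + (-2*R - R²/2) = 3/2 - 2*R - R²/2)
j(p, L) = 3/2 (j(p, L) = 3/2 - 2*(-4) - ½*(-4)² = 3/2 + 8 - ½*16 = 3/2 + 8 - 8 = 3/2)
j(n/(-4), 13)*92 = (3/2)*92 = 138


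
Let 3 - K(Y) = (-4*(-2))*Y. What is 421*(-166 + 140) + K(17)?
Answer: -11079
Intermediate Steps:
K(Y) = 3 - 8*Y (K(Y) = 3 - (-4*(-2))*Y = 3 - 8*Y)
421*(-166 + 140) + K(17) = 421*(-166 + 140) + (3 - 8*17) = 421*(-26) + (3 - 136) = -10946 - 133 = -11079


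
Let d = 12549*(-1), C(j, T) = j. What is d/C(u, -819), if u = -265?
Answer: 12549/265 ≈ 47.355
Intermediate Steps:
d = -12549
d/C(u, -819) = -12549/(-265) = -12549*(-1/265) = 12549/265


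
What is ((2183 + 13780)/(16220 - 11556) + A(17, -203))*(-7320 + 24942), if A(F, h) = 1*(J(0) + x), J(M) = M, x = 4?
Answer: 27729819/212 ≈ 1.3080e+5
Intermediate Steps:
A(F, h) = 4 (A(F, h) = 1*(0 + 4) = 1*4 = 4)
((2183 + 13780)/(16220 - 11556) + A(17, -203))*(-7320 + 24942) = ((2183 + 13780)/(16220 - 11556) + 4)*(-7320 + 24942) = (15963/4664 + 4)*17622 = (34619/4664)*17622 = 27729819/212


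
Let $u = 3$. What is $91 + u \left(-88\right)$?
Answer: $-173$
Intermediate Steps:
$91 + u \left(-88\right) = 91 + 3 \left(-88\right) = 91 - 264 = -173$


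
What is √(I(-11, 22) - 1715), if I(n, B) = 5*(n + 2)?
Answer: 4*I*√110 ≈ 41.952*I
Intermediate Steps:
I(n, B) = 10 + 5*n (I(n, B) = 5*(2 + n) = 10 + 5*n)
√(I(-11, 22) - 1715) = √((10 + 5*(-11)) - 1715) = √((10 - 55) - 1715) = √(-45 - 1715) = √(-1760) = 4*I*√110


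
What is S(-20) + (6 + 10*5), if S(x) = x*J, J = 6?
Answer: -64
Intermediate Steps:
S(x) = 6*x (S(x) = x*6 = 6*x)
S(-20) + (6 + 10*5) = 6*(-20) + (6 + 10*5) = -120 + (6 + 50) = -120 + 56 = -64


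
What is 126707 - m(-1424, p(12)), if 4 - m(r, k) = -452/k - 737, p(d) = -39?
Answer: 4913126/39 ≈ 1.2598e+5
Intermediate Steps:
m(r, k) = 741 + 452/k (m(r, k) = 4 - (-452/k - 737) = 4 - (-737 - 452/k) = 4 + (737 + 452/k) = 741 + 452/k)
126707 - m(-1424, p(12)) = 126707 - (741 + 452/(-39)) = 126707 - (741 + 452*(-1/39)) = 126707 - (741 - 452/39) = 126707 - 1*28447/39 = 126707 - 28447/39 = 4913126/39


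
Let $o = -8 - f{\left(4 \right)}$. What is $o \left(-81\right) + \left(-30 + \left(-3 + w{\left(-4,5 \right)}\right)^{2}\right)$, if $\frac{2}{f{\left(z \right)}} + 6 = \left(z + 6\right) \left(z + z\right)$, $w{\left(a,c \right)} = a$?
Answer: $\frac{24760}{37} \approx 669.19$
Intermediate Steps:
$f{\left(z \right)} = \frac{2}{-6 + 2 z \left(6 + z\right)}$ ($f{\left(z \right)} = \frac{2}{-6 + \left(z + 6\right) \left(z + z\right)} = \frac{2}{-6 + \left(6 + z\right) 2 z} = \frac{2}{-6 + 2 z \left(6 + z\right)}$)
$o = - \frac{297}{37}$ ($o = -8 - \frac{1}{-3 + 4^{2} + 6 \cdot 4} = -8 - \frac{1}{-3 + 16 + 24} = -8 - \frac{1}{37} = - \frac{297}{37} \approx -8.027$)
$o \left(-81\right) + \left(-30 + \left(-3 + w{\left(-4,5 \right)}\right)^{2}\right) = \left(- \frac{297}{37}\right) \left(-81\right) - \left(30 - \left(-3 - 4\right)^{2}\right) = \frac{24057}{37} - \left(30 - \left(-7\right)^{2}\right) = \frac{24057}{37} + \left(-30 + 49\right) = \frac{24057}{37} + 19 = \frac{24760}{37}$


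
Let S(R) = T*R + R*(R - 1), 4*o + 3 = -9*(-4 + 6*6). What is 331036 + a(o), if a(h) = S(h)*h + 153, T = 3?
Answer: -2768627/64 ≈ -43260.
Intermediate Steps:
o = -291/4 (o = -3/4 + (-9*(-4 + 6*6))/4 = -3/4 + (-9*(-4 + 36))/4 = -3/4 + (-9*32)/4 = -3/4 + (1/4)*(-288) = -3/4 - 72 = -291/4 ≈ -72.750)
S(R) = 3*R + R*(-1 + R) (S(R) = 3*R + R*(R - 1) = 3*R + R*(-1 + R))
a(h) = 153 + h**2*(2 + h) (a(h) = (h*(2 + h))*h + 153 = h**2*(2 + h) + 153 = 153 + h**2*(2 + h))
331036 + a(o) = 331036 + (153 + (-291/4)**2*(2 - 291/4)) = 331036 + (153 + (84681/16)*(-283/4)) = 331036 + (153 - 23964723/64) = 331036 - 23954931/64 = -2768627/64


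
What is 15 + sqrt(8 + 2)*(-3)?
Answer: 15 - 3*sqrt(10) ≈ 5.5132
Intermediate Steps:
15 + sqrt(8 + 2)*(-3) = 15 + sqrt(10)*(-3) = 15 - 3*sqrt(10)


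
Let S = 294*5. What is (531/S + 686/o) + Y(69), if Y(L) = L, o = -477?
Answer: 15875659/233730 ≈ 67.923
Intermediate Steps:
S = 1470
(531/S + 686/o) + Y(69) = (531/1470 + 686/(-477)) + 69 = (531*(1/1470) + 686*(-1/477)) + 69 = (177/490 - 686/477) + 69 = -251711/233730 + 69 = 15875659/233730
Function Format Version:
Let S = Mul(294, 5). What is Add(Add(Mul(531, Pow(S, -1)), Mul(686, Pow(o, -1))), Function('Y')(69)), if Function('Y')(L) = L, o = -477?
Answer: Rational(15875659, 233730) ≈ 67.923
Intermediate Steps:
S = 1470
Add(Add(Mul(531, Pow(S, -1)), Mul(686, Pow(o, -1))), Function('Y')(69)) = Add(Add(Mul(531, Pow(1470, -1)), Mul(686, Pow(-477, -1))), 69) = Add(Add(Mul(531, Rational(1, 1470)), Mul(686, Rational(-1, 477))), 69) = Add(Add(Rational(177, 490), Rational(-686, 477)), 69) = Add(Rational(-251711, 233730), 69) = Rational(15875659, 233730)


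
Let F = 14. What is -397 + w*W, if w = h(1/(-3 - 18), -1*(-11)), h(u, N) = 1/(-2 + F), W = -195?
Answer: -1653/4 ≈ -413.25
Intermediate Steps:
h(u, N) = 1/12 (h(u, N) = 1/(-2 + 14) = 1/12)
w = 1/12 ≈ 0.083333
-397 + w*W = -397 + (1/12)*(-195) = -397 - 65/4 = -1653/4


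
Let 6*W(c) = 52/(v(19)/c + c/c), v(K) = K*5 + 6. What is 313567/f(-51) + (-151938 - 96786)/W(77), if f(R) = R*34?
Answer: -16495374377/247962 ≈ -66524.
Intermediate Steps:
v(K) = 6 + 5*K (v(K) = 5*K + 6 = 6 + 5*K)
f(R) = 34*R
W(c) = 26/(3*(1 + 101/c)) (W(c) = (52/((6 + 5*19)/c + c/c))/6 = (52/((6 + 95)/c + 1))/6 = (52/(101/c + 1))/6 = (52/(1 + 101/c))/6 = 26/(3*(1 + 101/c)))
313567/f(-51) + (-151938 - 96786)/W(77) = 313567/((34*(-51))) + (-151938 - 96786)/(((26/3)*77/(101 + 77))) = 313567/(-1734) - 248724/((26/3)*77/178) = 313567*(-1/1734) - 248724/((26/3)*77*(1/178)) = -313567/1734 - 248724/1001/267 = -313567/1734 - 248724*267/1001 = -313567/1734 - 9487044/143 = -16495374377/247962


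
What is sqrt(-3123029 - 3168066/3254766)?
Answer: 2*I*sqrt(229748773458654295)/542461 ≈ 1767.2*I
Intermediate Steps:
sqrt(-3123029 - 3168066/3254766) = sqrt(-3123029 - 3168066*1/3254766) = sqrt(-3123029 - 528011/542461) = sqrt(-1694121962380/542461) = 2*I*sqrt(229748773458654295)/542461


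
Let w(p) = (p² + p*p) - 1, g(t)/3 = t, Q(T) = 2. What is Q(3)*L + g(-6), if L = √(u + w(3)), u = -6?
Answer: -18 + 2*√11 ≈ -11.367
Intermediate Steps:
g(t) = 3*t
w(p) = -1 + 2*p² (w(p) = (p² + p²) - 1 = 2*p² - 1 = -1 + 2*p²)
L = √11 (L = √(-6 + (-1 + 2*3²)) = √(-6 + (-1 + 2*9)) = √(-6 + (-1 + 18)) = √(-6 + 17) = √11 ≈ 3.3166)
Q(3)*L + g(-6) = 2*√11 + 3*(-6) = 2*√11 - 18 = -18 + 2*√11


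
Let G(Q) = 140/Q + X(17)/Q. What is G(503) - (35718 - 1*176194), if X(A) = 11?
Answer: 70659579/503 ≈ 1.4048e+5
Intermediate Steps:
G(Q) = 151/Q (G(Q) = 140/Q + 11/Q = 151/Q)
G(503) - (35718 - 1*176194) = 151/503 - (35718 - 1*176194) = 151*(1/503) - (35718 - 176194) = 151/503 - 1*(-140476) = 151/503 + 140476 = 70659579/503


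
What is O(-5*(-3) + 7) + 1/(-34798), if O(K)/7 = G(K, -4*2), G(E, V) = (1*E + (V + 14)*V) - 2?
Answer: -6820409/34798 ≈ -196.00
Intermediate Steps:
G(E, V) = -2 + E + V*(14 + V) (G(E, V) = (E + (14 + V)*V) - 2 = (E + V*(14 + V)) - 2 = -2 + E + V*(14 + V))
O(K) = -350 + 7*K (O(K) = 7*(-2 + K + (-4*2)² + 14*(-4*2)) = 7*(-2 + K + (-8)² + 14*(-8)) = 7*(-2 + K + 64 - 112) = 7*(-50 + K) = -350 + 7*K)
O(-5*(-3) + 7) + 1/(-34798) = (-350 + 7*(-5*(-3) + 7)) + 1/(-34798) = (-350 + 7*(15 + 7)) - 1/34798 = (-350 + 7*22) - 1/34798 = (-350 + 154) - 1/34798 = -196 - 1/34798 = -6820409/34798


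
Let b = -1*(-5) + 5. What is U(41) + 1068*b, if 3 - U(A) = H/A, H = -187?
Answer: 438190/41 ≈ 10688.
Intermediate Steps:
U(A) = 3 + 187/A (U(A) = 3 - (-187)/A = 3 + 187/A)
b = 10 (b = 5 + 5 = 10)
U(41) + 1068*b = (3 + 187/41) + 1068*10 = (3 + 187*(1/41)) + 10680 = (3 + 187/41) + 10680 = 310/41 + 10680 = 438190/41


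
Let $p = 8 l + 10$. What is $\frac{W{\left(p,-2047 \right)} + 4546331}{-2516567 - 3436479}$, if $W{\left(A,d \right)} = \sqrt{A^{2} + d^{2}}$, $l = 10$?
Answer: $- \frac{4546331}{5953046} - \frac{\sqrt{4198309}}{5953046} \approx -0.76404$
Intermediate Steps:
$p = 90$ ($p = 8 \cdot 10 + 10 = 80 + 10 = 90$)
$\frac{W{\left(p,-2047 \right)} + 4546331}{-2516567 - 3436479} = \frac{\sqrt{90^{2} + \left(-2047\right)^{2}} + 4546331}{-2516567 - 3436479} = \frac{\sqrt{8100 + 4190209} + 4546331}{-5953046} = \left(\sqrt{4198309} + 4546331\right) \left(- \frac{1}{5953046}\right) = \left(4546331 + \sqrt{4198309}\right) \left(- \frac{1}{5953046}\right) = - \frac{4546331}{5953046} - \frac{\sqrt{4198309}}{5953046}$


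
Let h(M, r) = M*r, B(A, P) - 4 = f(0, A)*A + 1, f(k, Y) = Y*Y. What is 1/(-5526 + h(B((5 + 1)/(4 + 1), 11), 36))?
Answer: -125/660474 ≈ -0.00018926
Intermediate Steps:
f(k, Y) = Y**2
B(A, P) = 5 + A**3 (B(A, P) = 4 + (A**2*A + 1) = 4 + (A**3 + 1) = 4 + (1 + A**3) = 5 + A**3)
1/(-5526 + h(B((5 + 1)/(4 + 1), 11), 36)) = 1/(-5526 + (5 + ((5 + 1)/(4 + 1))**3)*36) = 1/(-5526 + (5 + (6/5)**3)*36) = 1/(-5526 + (5 + 216/125)*36) = 1/(-5526 + (841/125)*36) = 1/(-5526 + 30276/125) = 1/(-660474/125) = -125/660474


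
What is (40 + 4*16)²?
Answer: 10816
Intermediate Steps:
(40 + 4*16)² = (40 + 64)² = 104² = 10816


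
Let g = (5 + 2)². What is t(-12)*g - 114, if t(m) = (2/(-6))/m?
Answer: -4055/36 ≈ -112.64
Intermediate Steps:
g = 49 (g = 7² = 49)
t(m) = -1/(3*m) (t(m) = (2*(-⅙))/m = -1/(3*m))
t(-12)*g - 114 = -⅓/(-12)*49 - 114 = -⅓*(-1/12)*49 - 114 = (1/36)*49 - 114 = 49/36 - 114 = -4055/36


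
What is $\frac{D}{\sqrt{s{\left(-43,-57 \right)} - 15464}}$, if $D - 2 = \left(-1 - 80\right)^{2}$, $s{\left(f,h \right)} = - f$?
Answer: $- \frac{6563 i \sqrt{15421}}{15421} \approx - 52.85 i$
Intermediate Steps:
$D = 6563$ ($D = 2 + \left(-1 - 80\right)^{2} = 2 + \left(-81\right)^{2} = 2 + 6561 = 6563$)
$\frac{D}{\sqrt{s{\left(-43,-57 \right)} - 15464}} = \frac{6563}{\sqrt{\left(-1\right) \left(-43\right) - 15464}} = \frac{6563}{\sqrt{43 - 15464}} = \frac{6563}{\sqrt{-15421}} = \frac{6563}{i \sqrt{15421}} = 6563 \left(- \frac{i \sqrt{15421}}{15421}\right) = - \frac{6563 i \sqrt{15421}}{15421}$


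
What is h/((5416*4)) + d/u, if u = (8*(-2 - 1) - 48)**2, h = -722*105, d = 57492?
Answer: 92503/12186 ≈ 7.5909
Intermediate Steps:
h = -75810
u = 5184 (u = (8*(-3) - 48)**2 = (-24 - 48)**2 = (-72)**2 = 5184)
h/((5416*4)) + d/u = -75810/(5416*4) + 57492/5184 = -75810/21664 + 57492*(1/5184) = -75810*1/21664 + 1597/144 = -37905/10832 + 1597/144 = 92503/12186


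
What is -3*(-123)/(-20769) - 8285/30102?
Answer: -61059601/208396146 ≈ -0.29300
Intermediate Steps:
-3*(-123)/(-20769) - 8285/30102 = 369*(-1/20769) - 8285*1/30102 = -123/6923 - 8285/30102 = -61059601/208396146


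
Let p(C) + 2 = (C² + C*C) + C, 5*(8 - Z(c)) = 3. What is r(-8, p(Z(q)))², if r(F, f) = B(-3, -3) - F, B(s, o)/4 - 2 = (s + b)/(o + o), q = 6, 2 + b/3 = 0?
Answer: 484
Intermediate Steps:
b = -6 (b = -6 + 3*0 = -6 + 0 = -6)
Z(c) = 37/5 (Z(c) = 8 - ⅕*3 = 8 - ⅗ = 37/5)
p(C) = -2 + C + 2*C² (p(C) = -2 + ((C² + C*C) + C) = -2 + ((C² + C²) + C) = -2 + (2*C² + C) = -2 + (C + 2*C²) = -2 + C + 2*C²)
B(s, o) = 8 + 2*(-6 + s)/o (B(s, o) = 8 + 4*((s - 6)/(o + o)) = 8 + 4*((-6 + s)/((2*o))) = 8 + 4*((-6 + s)*(1/(2*o))) = 8 + 4*((-6 + s)/(2*o)) = 8 + 2*(-6 + s)/o)
r(F, f) = 14 - F (r(F, f) = 2*(-6 - 3 + 4*(-3))/(-3) - F = 2*(-⅓)*(-6 - 3 - 12) - F = 2*(-⅓)*(-21) - F = 14 - F)
r(-8, p(Z(q)))² = (14 - 1*(-8))² = (14 + 8)² = 22² = 484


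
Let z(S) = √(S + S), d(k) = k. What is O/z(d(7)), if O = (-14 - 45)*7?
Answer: -59*√14/2 ≈ -110.38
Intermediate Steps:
O = -413 (O = -59*7 = -413)
z(S) = √2*√S (z(S) = √(2*S) = √2*√S)
O/z(d(7)) = -413*√14/14 = -59*√14/2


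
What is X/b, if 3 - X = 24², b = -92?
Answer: 573/92 ≈ 6.2283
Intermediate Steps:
X = -573 (X = 3 - 1*24² = 3 - 1*576 = 3 - 576 = -573)
X/b = -573/(-92) = -573*(-1/92) = 573/92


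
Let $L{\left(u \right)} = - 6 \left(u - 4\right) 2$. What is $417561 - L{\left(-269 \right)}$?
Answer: $414285$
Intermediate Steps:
$L{\left(u \right)} = 48 - 12 u$ ($L{\left(u \right)} = - 6 \left(-4 + u\right) 2 = \left(24 - 6 u\right) 2 = 48 - 12 u$)
$417561 - L{\left(-269 \right)} = 417561 - \left(48 - -3228\right) = 417561 - \left(48 + 3228\right) = 417561 - 3276 = 414285$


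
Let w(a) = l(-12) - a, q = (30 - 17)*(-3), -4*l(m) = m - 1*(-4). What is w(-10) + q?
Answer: -27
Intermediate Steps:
l(m) = -1 - m/4 (l(m) = -(m - 1*(-4))/4 = -(m + 4)/4 = -(4 + m)/4 = -1 - m/4)
q = -39 (q = 13*(-3) = -39)
w(a) = 2 - a (w(a) = (-1 - ¼*(-12)) - a = (-1 + 3) - a = 2 - a)
w(-10) + q = (2 - 1*(-10)) - 39 = (2 + 10) - 39 = 12 - 39 = -27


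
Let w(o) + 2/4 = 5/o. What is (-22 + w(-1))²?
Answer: 3025/4 ≈ 756.25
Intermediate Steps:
w(o) = -½ + 5/o
(-22 + w(-1))² = (-22 + (½)*(10 - 1*(-1))/(-1))² = (-22 + (½)*(-1)*(10 + 1))² = (-22 + (½)*(-1)*11)² = (-22 - 11/2)² = (-55/2)² = 3025/4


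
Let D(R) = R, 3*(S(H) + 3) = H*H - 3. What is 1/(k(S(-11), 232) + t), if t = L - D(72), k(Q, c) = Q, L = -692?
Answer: -3/2183 ≈ -0.0013743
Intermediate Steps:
S(H) = -4 + H²/3 (S(H) = -3 + (H*H - 3)/3 = -3 + (H² - 3)/3 = -3 + (-3 + H²)/3 = -3 + (-1 + H²/3) = -4 + H²/3)
t = -764 (t = -692 - 1*72 = -692 - 72 = -764)
1/(k(S(-11), 232) + t) = 1/((-4 + (⅓)*(-11)²) - 764) = 1/((-4 + (⅓)*121) - 764) = 1/((-4 + 121/3) - 764) = 1/(109/3 - 764) = 1/(-2183/3) = -3/2183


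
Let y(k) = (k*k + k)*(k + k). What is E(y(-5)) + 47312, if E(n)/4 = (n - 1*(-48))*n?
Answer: 168912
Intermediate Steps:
y(k) = 2*k*(k + k²) (y(k) = (k² + k)*(2*k) = (k + k²)*(2*k) = 2*k*(k + k²))
E(n) = 4*n*(48 + n) (E(n) = 4*((n - 1*(-48))*n) = 4*((n + 48)*n) = 4*((48 + n)*n) = 4*(n*(48 + n)) = 4*n*(48 + n))
E(y(-5)) + 47312 = 4*(2*(-5)²*(1 - 5))*(48 + 2*(-5)²*(1 - 5)) + 47312 = 4*(2*25*(-4))*(48 + 2*25*(-4)) + 47312 = 4*(-200)*(48 - 200) + 47312 = 4*(-200)*(-152) + 47312 = 121600 + 47312 = 168912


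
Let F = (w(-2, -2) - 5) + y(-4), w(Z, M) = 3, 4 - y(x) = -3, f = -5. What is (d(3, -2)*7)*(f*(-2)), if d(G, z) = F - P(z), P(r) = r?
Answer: 490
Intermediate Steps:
y(x) = 7 (y(x) = 4 - 1*(-3) = 4 + 3 = 7)
F = 5 (F = (3 - 5) + 7 = -2 + 7 = 5)
d(G, z) = 5 - z
(d(3, -2)*7)*(f*(-2)) = ((5 - 1*(-2))*7)*(-5*(-2)) = ((5 + 2)*7)*10 = (7*7)*10 = 49*10 = 490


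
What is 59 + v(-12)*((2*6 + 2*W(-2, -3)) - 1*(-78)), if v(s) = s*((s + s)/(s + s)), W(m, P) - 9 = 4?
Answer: -1333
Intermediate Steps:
W(m, P) = 13 (W(m, P) = 9 + 4 = 13)
v(s) = s (v(s) = s*((2*s)/((2*s))) = s*((2*s)*(1/(2*s))) = s*1 = s)
59 + v(-12)*((2*6 + 2*W(-2, -3)) - 1*(-78)) = 59 - 12*((2*6 + 2*13) - 1*(-78)) = 59 - 12*((12 + 26) + 78) = 59 - 12*(38 + 78) = 59 - 12*116 = 59 - 1392 = -1333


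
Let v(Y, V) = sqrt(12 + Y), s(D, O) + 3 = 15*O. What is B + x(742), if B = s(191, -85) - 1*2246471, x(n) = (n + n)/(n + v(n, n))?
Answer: -617916888281/274905 - 742*sqrt(754)/274905 ≈ -2.2477e+6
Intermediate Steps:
s(D, O) = -3 + 15*O
x(n) = 2*n/(n + sqrt(12 + n)) (x(n) = (n + n)/(n + sqrt(12 + n)) = (2*n)/(n + sqrt(12 + n)) = 2*n/(n + sqrt(12 + n)))
B = -2247749 (B = (-3 + 15*(-85)) - 1*2246471 = (-3 - 1275) - 2246471 = -1278 - 2246471 = -2247749)
B + x(742) = -2247749 + 2*742/(742 + sqrt(12 + 742)) = -2247749 + 2*742/(742 + sqrt(754)) = -2247749 + 1484/(742 + sqrt(754))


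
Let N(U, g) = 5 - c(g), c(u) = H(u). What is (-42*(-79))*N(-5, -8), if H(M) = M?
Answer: 43134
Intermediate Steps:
c(u) = u
N(U, g) = 5 - g
(-42*(-79))*N(-5, -8) = (-42*(-79))*(5 - 1*(-8)) = 3318*(5 + 8) = 3318*13 = 43134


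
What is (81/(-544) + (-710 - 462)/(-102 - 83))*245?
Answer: 30506567/20128 ≈ 1515.6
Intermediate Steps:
(81/(-544) + (-710 - 462)/(-102 - 83))*245 = (81*(-1/544) - 1172/(-185))*245 = (-81/544 - 1172*(-1/185))*245 = (-81/544 + 1172/185)*245 = (622583/100640)*245 = 30506567/20128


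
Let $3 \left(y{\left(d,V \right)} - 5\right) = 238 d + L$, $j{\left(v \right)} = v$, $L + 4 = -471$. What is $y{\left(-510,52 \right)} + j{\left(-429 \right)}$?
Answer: $- \frac{123127}{3} \approx -41042.0$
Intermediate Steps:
$L = -475$ ($L = -4 - 471 = -475$)
$y{\left(d,V \right)} = - \frac{460}{3} + \frac{238 d}{3}$ ($y{\left(d,V \right)} = 5 + \frac{238 d - 475}{3} = 5 + \frac{-475 + 238 d}{3} = 5 + \left(- \frac{475}{3} + \frac{238 d}{3}\right) = - \frac{460}{3} + \frac{238 d}{3}$)
$y{\left(-510,52 \right)} + j{\left(-429 \right)} = \left(- \frac{460}{3} + \frac{238}{3} \left(-510\right)\right) - 429 = \left(- \frac{460}{3} - 40460\right) - 429 = - \frac{121840}{3} - 429 = - \frac{123127}{3}$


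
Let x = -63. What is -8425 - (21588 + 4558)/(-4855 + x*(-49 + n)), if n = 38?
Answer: -17519352/2081 ≈ -8418.7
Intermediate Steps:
-8425 - (21588 + 4558)/(-4855 + x*(-49 + n)) = -8425 - (21588 + 4558)/(-4855 - 63*(-49 + 38)) = -8425 - 26146/(-4855 - 63*(-11)) = -8425 - 26146/(-4855 + 693) = -8425 - 26146/(-4162) = -8425 - 26146*(-1)/4162 = -8425 - 1*(-13073/2081) = -8425 + 13073/2081 = -17519352/2081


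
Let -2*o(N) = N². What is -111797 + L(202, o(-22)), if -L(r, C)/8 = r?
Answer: -113413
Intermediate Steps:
o(N) = -N²/2
L(r, C) = -8*r
-111797 + L(202, o(-22)) = -111797 - 8*202 = -111797 - 1616 = -113413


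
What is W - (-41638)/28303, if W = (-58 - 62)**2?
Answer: 407604838/28303 ≈ 14401.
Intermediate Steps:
W = 14400 (W = (-120)**2 = 14400)
W - (-41638)/28303 = 14400 - (-41638)/28303 = 14400 - 1*(-41638/28303) = 14400 + 41638/28303 = 407604838/28303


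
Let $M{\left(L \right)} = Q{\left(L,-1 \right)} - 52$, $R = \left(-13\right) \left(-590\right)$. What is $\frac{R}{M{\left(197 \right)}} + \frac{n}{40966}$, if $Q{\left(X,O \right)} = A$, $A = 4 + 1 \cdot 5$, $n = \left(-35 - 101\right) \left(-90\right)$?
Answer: $- \frac{156841450}{880769} \approx -178.07$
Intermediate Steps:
$R = 7670$
$n = 12240$ ($n = \left(-136\right) \left(-90\right) = 12240$)
$A = 9$ ($A = 4 + 5 = 9$)
$Q{\left(X,O \right)} = 9$
$M{\left(L \right)} = -43$ ($M{\left(L \right)} = 9 - 52 = -43$)
$\frac{R}{M{\left(197 \right)}} + \frac{n}{40966} = \frac{7670}{-43} + \frac{12240}{40966} = 7670 \left(- \frac{1}{43}\right) + 12240 \cdot \frac{1}{40966} = - \frac{7670}{43} + \frac{6120}{20483} = - \frac{156841450}{880769}$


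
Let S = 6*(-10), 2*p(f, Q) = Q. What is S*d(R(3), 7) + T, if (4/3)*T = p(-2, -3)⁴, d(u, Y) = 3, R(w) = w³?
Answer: -11277/64 ≈ -176.20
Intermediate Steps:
p(f, Q) = Q/2
S = -60
T = 243/64 (T = 3*((½)*(-3))⁴/4 = 3*(-3/2)⁴/4 = (¾)*(81/16) = 243/64 ≈ 3.7969)
S*d(R(3), 7) + T = -60*3 + 243/64 = -180 + 243/64 = -11277/64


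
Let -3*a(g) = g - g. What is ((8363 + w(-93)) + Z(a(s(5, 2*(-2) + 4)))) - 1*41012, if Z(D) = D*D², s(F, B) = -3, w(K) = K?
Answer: -32742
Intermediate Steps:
a(g) = 0 (a(g) = -(g - g)/3 = -⅓*0 = 0)
Z(D) = D³
((8363 + w(-93)) + Z(a(s(5, 2*(-2) + 4)))) - 1*41012 = ((8363 - 93) + 0³) - 1*41012 = (8270 + 0) - 41012 = 8270 - 41012 = -32742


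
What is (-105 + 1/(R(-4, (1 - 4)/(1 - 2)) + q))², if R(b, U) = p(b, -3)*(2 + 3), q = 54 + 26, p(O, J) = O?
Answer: 39677401/3600 ≈ 11022.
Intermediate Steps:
q = 80
R(b, U) = 5*b (R(b, U) = b*(2 + 3) = b*5 = 5*b)
(-105 + 1/(R(-4, (1 - 4)/(1 - 2)) + q))² = (-105 + 1/(5*(-4) + 80))² = (-105 + 1/(-20 + 80))² = (-105 + 1/60)² = (-6299/60)² = 39677401/3600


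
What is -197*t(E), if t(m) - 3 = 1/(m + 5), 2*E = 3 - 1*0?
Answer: -8077/13 ≈ -621.31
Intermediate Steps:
E = 3/2 (E = (3 - 1*0)/2 = (3 + 0)/2 = (½)*3 = 3/2 ≈ 1.5000)
t(m) = 3 + 1/(5 + m) (t(m) = 3 + 1/(m + 5) = 3 + 1/(5 + m))
-197*t(E) = -197*(16 + 3*(3/2))/(5 + 3/2) = -197*(16 + 9/2)/13/2 = -394*41/(13*2) = -197*41/13 = -8077/13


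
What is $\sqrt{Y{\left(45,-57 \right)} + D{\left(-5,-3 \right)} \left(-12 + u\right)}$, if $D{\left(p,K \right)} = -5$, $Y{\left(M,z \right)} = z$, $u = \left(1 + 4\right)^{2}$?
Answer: $i \sqrt{122} \approx 11.045 i$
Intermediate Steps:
$u = 25$ ($u = 5^{2} = 25$)
$\sqrt{Y{\left(45,-57 \right)} + D{\left(-5,-3 \right)} \left(-12 + u\right)} = \sqrt{-57 - 5 \left(-12 + 25\right)} = \sqrt{-57 - 65} = \sqrt{-122} = i \sqrt{122}$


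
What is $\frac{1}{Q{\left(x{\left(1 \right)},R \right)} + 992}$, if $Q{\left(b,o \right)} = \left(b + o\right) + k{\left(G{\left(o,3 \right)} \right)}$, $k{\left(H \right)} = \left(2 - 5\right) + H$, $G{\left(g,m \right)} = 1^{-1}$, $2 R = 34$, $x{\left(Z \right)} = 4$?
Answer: $\frac{1}{1011} \approx 0.00098912$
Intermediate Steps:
$R = 17$ ($R = \frac{1}{2} \cdot 34 = 17$)
$G{\left(g,m \right)} = 1$
$k{\left(H \right)} = -3 + H$
$Q{\left(b,o \right)} = -2 + b + o$ ($Q{\left(b,o \right)} = \left(b + o\right) + \left(-3 + 1\right) = \left(b + o\right) - 2 = -2 + b + o$)
$\frac{1}{Q{\left(x{\left(1 \right)},R \right)} + 992} = \frac{1}{\left(-2 + 4 + 17\right) + 992} = \frac{1}{19 + 992} = \frac{1}{1011}$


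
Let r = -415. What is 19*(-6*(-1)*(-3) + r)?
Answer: -8227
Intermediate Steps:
19*(-6*(-1)*(-3) + r) = 19*(-6*(-1)*(-3) - 415) = 19*(6*(-3) - 415) = 19*(-18 - 415) = 19*(-433) = -8227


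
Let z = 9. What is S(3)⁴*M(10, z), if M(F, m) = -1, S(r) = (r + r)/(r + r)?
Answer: -1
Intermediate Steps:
S(r) = 1 (S(r) = (2*r)/((2*r)) = (2*r)*(1/(2*r)) = 1)
S(3)⁴*M(10, z) = 1⁴*(-1) = 1*(-1) = -1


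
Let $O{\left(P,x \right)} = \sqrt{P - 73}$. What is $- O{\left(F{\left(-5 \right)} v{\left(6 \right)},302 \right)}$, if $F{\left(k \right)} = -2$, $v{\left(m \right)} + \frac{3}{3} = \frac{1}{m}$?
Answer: $- \frac{i \sqrt{642}}{3} \approx - 8.4459 i$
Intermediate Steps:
$v{\left(m \right)} = -1 + \frac{1}{m}$
$O{\left(P,x \right)} = \sqrt{-73 + P}$
$- O{\left(F{\left(-5 \right)} v{\left(6 \right)},302 \right)} = - \sqrt{-73 - 2 \frac{1 - 6}{6}} = - \sqrt{-73 - 2 \cdot \frac{1}{6} \left(-5\right)} = - \sqrt{-73 - - \frac{5}{3}} = - \sqrt{-73 + \frac{5}{3}} = - \sqrt{- \frac{214}{3}} = - \frac{i \sqrt{642}}{3}$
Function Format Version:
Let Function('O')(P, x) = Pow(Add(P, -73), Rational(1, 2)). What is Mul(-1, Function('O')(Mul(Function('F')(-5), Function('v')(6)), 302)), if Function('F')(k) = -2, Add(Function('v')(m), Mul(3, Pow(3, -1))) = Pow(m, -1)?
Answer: Mul(Rational(-1, 3), I, Pow(642, Rational(1, 2))) ≈ Mul(-8.4459, I)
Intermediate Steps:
Function('v')(m) = Add(-1, Pow(m, -1))
Function('O')(P, x) = Pow(Add(-73, P), Rational(1, 2))
Mul(-1, Function('O')(Mul(Function('F')(-5), Function('v')(6)), 302)) = Mul(-1, Pow(Add(-73, Mul(-2, Mul(Pow(6, -1), Add(1, Mul(-1, 6))))), Rational(1, 2))) = Mul(-1, Pow(Add(-73, Mul(-2, Mul(Rational(1, 6), Add(1, -6)))), Rational(1, 2))) = Mul(-1, Pow(Add(-73, Mul(-2, Mul(Rational(1, 6), -5))), Rational(1, 2))) = Mul(-1, Pow(Add(-73, Mul(-2, Rational(-5, 6))), Rational(1, 2))) = Mul(-1, Pow(Add(-73, Rational(5, 3)), Rational(1, 2))) = Mul(-1, Pow(Rational(-214, 3), Rational(1, 2))) = Mul(-1, Mul(Rational(1, 3), I, Pow(642, Rational(1, 2)))) = Mul(Rational(-1, 3), I, Pow(642, Rational(1, 2)))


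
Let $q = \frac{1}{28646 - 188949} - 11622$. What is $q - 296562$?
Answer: $- \frac{49402819753}{160303} \approx -3.0818 \cdot 10^{5}$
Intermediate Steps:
$q = - \frac{1863041467}{160303}$ ($q = \frac{1}{-160303} - 11622 = - \frac{1}{160303} - 11622 = - \frac{1863041467}{160303} \approx -11622.0$)
$q - 296562 = - \frac{1863041467}{160303} - 296562 = - \frac{49402819753}{160303}$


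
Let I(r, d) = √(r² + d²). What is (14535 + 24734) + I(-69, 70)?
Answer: 39269 + √9661 ≈ 39367.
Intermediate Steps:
I(r, d) = √(d² + r²)
(14535 + 24734) + I(-69, 70) = (14535 + 24734) + √(70² + (-69)²) = 39269 + √(4900 + 4761) = 39269 + √9661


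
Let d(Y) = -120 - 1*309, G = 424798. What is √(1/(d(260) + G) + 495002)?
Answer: √89144439018215691/424369 ≈ 703.56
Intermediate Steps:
d(Y) = -429 (d(Y) = -120 - 309 = -429)
√(1/(d(260) + G) + 495002) = √(1/(-429 + 424798) + 495002) = √(1/424369 + 495002) = √(210063503739/424369) = √89144439018215691/424369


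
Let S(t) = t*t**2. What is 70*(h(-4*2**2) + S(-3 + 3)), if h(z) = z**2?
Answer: 17920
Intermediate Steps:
S(t) = t**3
70*(h(-4*2**2) + S(-3 + 3)) = 70*((-4*2**2)**2 + (-3 + 3)**3) = 70*((-4*4)**2 + 0**3) = 70*((-16)**2 + 0) = 70*(256 + 0) = 70*256 = 17920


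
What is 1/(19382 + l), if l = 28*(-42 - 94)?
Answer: 1/15574 ≈ 6.4210e-5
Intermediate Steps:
l = -3808 (l = 28*(-136) = -3808)
1/(19382 + l) = 1/(19382 - 3808) = 1/15574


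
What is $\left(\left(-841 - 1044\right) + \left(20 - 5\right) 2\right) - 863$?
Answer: $-2718$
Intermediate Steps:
$\left(\left(-841 - 1044\right) + \left(20 - 5\right) 2\right) - 863 = \left(-1885 + 15 \cdot 2\right) - 863 = \left(-1885 + 30\right) - 863 = -1855 - 863 = -2718$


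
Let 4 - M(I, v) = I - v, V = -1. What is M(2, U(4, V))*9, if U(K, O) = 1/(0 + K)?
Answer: 81/4 ≈ 20.250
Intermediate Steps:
U(K, O) = 1/K
M(I, v) = 4 + v - I (M(I, v) = 4 - (I - v) = 4 + (v - I) = 4 + v - I)
M(2, U(4, V))*9 = (4 + 1/4 - 1*2)*9 = (4 + ¼ - 2)*9 = (9/4)*9 = 81/4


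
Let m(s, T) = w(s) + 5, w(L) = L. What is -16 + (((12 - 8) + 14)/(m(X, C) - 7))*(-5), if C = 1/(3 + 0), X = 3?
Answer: -106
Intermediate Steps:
C = ⅓ (C = 1/3 = ⅓ ≈ 0.33333)
m(s, T) = 5 + s (m(s, T) = s + 5 = 5 + s)
-16 + (((12 - 8) + 14)/(m(X, C) - 7))*(-5) = -16 + (((12 - 8) + 14)/((5 + 3) - 7))*(-5) = -16 + ((4 + 14)/(8 - 7))*(-5) = -16 + (18/1)*(-5) = -16 + (18*1)*(-5) = -16 + 18*(-5) = -16 - 90 = -106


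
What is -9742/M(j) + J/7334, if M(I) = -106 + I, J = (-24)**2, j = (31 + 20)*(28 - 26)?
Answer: 17862533/7334 ≈ 2435.6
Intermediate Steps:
j = 102 (j = 51*2 = 102)
J = 576
-9742/M(j) + J/7334 = -9742/(-106 + 102) + 576/7334 = -9742/(-4) + 576*(1/7334) = -9742*(-1/4) + 288/3667 = 4871/2 + 288/3667 = 17862533/7334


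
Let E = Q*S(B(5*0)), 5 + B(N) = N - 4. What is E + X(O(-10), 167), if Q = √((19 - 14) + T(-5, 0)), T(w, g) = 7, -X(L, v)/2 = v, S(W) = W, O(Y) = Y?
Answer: -334 - 18*√3 ≈ -365.18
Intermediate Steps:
B(N) = -9 + N (B(N) = -5 + (N - 4) = -5 + (-4 + N) = -9 + N)
X(L, v) = -2*v
Q = 2*√3 (Q = √((19 - 14) + 7) = √(5 + 7) = √12 = 2*√3 ≈ 3.4641)
E = -18*√3 (E = (2*√3)*(-9 + 5*0) = (2*√3)*(-9 + 0) = (2*√3)*(-9) = -18*√3 ≈ -31.177)
E + X(O(-10), 167) = -18*√3 - 2*167 = -18*√3 - 334 = -334 - 18*√3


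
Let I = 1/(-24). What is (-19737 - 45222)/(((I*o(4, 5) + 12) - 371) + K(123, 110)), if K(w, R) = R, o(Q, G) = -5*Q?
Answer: 389754/1489 ≈ 261.76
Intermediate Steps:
I = -1/24 ≈ -0.041667
(-19737 - 45222)/(((I*o(4, 5) + 12) - 371) + K(123, 110)) = (-19737 - 45222)/(((-(-5)*4/24 + 12) - 371) + 110) = -64959/(((-1/24*(-20) + 12) - 371) + 110) = -64959/(((⅚ + 12) - 371) + 110) = -64959/((77/6 - 371) + 110) = -64959/(-2149/6 + 110) = -64959/(-1489/6) = -64959*(-6/1489) = 389754/1489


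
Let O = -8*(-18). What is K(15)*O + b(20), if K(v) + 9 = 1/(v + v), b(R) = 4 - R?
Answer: -6536/5 ≈ -1307.2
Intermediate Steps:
O = 144
K(v) = -9 + 1/(2*v) (K(v) = -9 + 1/(v + v) = -9 + 1/(2*v))
K(15)*O + b(20) = (-9 + (1/2)/15)*144 + (4 - 1*20) = (-9 + (1/2)*(1/15))*144 + (4 - 20) = (-9 + 1/30)*144 - 16 = -269/30*144 - 16 = -6456/5 - 16 = -6536/5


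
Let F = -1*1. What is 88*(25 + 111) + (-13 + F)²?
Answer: 12164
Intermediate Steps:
F = -1
88*(25 + 111) + (-13 + F)² = 88*(25 + 111) + (-13 - 1)² = 88*136 + (-14)² = 11968 + 196 = 12164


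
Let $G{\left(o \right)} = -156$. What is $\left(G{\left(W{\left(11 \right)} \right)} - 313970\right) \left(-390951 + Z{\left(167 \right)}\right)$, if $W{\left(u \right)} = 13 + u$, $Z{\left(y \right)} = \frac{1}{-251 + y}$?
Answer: $\frac{5157930857755}{42} \approx 1.2281 \cdot 10^{11}$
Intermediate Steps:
$\left(G{\left(W{\left(11 \right)} \right)} - 313970\right) \left(-390951 + Z{\left(167 \right)}\right) = \left(-156 - 313970\right) \left(-390951 + \frac{1}{-251 + 167}\right) = - 314126 \left(-390951 + \frac{1}{-84}\right) = - 314126 \left(-390951 - \frac{1}{84}\right) = \left(-314126\right) \left(- \frac{32839885}{84}\right) = \frac{5157930857755}{42}$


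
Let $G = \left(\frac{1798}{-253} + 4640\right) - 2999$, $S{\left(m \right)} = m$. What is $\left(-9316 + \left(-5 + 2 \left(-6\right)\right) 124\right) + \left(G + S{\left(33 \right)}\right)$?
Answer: $- \frac{2468548}{253} \approx -9757.1$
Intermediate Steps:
$G = \frac{413375}{253}$ ($G = \left(1798 \left(- \frac{1}{253}\right) + 4640\right) - 2999 = \left(- \frac{1798}{253} + 4640\right) - 2999 = \frac{1172122}{253} - 2999 = \frac{413375}{253} \approx 1633.9$)
$\left(-9316 + \left(-5 + 2 \left(-6\right)\right) 124\right) + \left(G + S{\left(33 \right)}\right) = \left(-9316 + \left(-5 + 2 \left(-6\right)\right) 124\right) + \left(\frac{413375}{253} + 33\right) = \left(-9316 + \left(-5 - 12\right) 124\right) + \frac{421724}{253} = \left(-9316 - 2108\right) + \frac{421724}{253} = -11424 + \frac{421724}{253} = - \frac{2468548}{253}$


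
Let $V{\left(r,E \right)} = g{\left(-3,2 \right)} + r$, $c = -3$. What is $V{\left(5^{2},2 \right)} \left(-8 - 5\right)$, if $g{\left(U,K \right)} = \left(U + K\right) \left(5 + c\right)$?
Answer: $-299$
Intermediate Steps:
$g{\left(U,K \right)} = 2 K + 2 U$ ($g{\left(U,K \right)} = \left(U + K\right) \left(5 - 3\right) = \left(K + U\right) 2 = 2 K + 2 U$)
$V{\left(r,E \right)} = -2 + r$ ($V{\left(r,E \right)} = \left(2 \cdot 2 + 2 \left(-3\right)\right) + r = \left(4 - 6\right) + r = -2 + r$)
$V{\left(5^{2},2 \right)} \left(-8 - 5\right) = \left(-2 + 5^{2}\right) \left(-8 - 5\right) = \left(-2 + 25\right) \left(-13\right) = 23 \left(-13\right) = -299$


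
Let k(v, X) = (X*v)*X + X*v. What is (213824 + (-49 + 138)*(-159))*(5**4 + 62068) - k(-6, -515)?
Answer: 12519687649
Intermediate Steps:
k(v, X) = X*v + v*X**2 (k(v, X) = v*X**2 + X*v = X*v + v*X**2)
(213824 + (-49 + 138)*(-159))*(5**4 + 62068) - k(-6, -515) = (213824 + (-49 + 138)*(-159))*(5**4 + 62068) - (-515)*(-6)*(1 - 515) = (213824 + 89*(-159))*(625 + 62068) - (-515)*(-6)*(-514) = (213824 - 14151)*62693 - 1*(-1588260) = 199673*62693 + 1588260 = 12518099389 + 1588260 = 12519687649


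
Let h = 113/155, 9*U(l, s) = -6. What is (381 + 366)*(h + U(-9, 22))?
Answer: 7221/155 ≈ 46.587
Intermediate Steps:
U(l, s) = -2/3 (U(l, s) = (1/9)*(-6) = -2/3)
h = 113/155 (h = 113*(1/155) = 113/155 ≈ 0.72903)
(381 + 366)*(h + U(-9, 22)) = (381 + 366)*(113/155 - 2/3) = 747*(29/465) = 7221/155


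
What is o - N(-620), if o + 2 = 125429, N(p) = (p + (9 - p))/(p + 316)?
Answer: 38129817/304 ≈ 1.2543e+5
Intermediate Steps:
N(p) = 9/(316 + p)
o = 125427 (o = -2 + 125429 = 125427)
o - N(-620) = 125427 - 9/(316 - 620) = 125427 - 9/(-304) = 125427 - 9*(-1)/304 = 125427 - 1*(-9/304) = 125427 + 9/304 = 38129817/304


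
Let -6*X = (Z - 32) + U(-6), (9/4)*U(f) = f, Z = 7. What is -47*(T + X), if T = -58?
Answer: 45167/18 ≈ 2509.3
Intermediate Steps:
U(f) = 4*f/9
X = 83/18 (X = -((7 - 32) + (4/9)*(-6))/6 = -(-25 - 8/3)/6 = -⅙*(-83/3) = 83/18 ≈ 4.6111)
-47*(T + X) = -47*(-58 + 83/18) = -47*(-961/18) = 45167/18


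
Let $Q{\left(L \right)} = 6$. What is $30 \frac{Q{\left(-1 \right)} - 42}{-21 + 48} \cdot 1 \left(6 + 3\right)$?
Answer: $-360$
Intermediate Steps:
$30 \frac{Q{\left(-1 \right)} - 42}{-21 + 48} \cdot 1 \left(6 + 3\right) = 30 \frac{6 - 42}{-21 + 48} \cdot 1 \left(6 + 3\right) = 30 \left(- \frac{36}{27}\right) 1 \cdot 9 = 30 \left(\left(-36\right) \frac{1}{27}\right) 9 = 30 \left(- \frac{4}{3}\right) 9 = \left(-40\right) 9 = -360$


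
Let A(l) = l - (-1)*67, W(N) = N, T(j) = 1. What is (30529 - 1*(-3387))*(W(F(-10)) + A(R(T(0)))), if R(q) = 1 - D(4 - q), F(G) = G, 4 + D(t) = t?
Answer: 2001044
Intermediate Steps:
D(t) = -4 + t
R(q) = 1 + q (R(q) = 1 - (-4 + (4 - q)) = 1 - (-1)*q = 1 + q)
A(l) = 67 + l (A(l) = l - 1*(-67) = l + 67 = 67 + l)
(30529 - 1*(-3387))*(W(F(-10)) + A(R(T(0)))) = (30529 - 1*(-3387))*(-10 + (67 + (1 + 1))) = (30529 + 3387)*(-10 + (67 + 2)) = 33916*(-10 + 69) = 33916*59 = 2001044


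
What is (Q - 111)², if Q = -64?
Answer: 30625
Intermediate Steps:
(Q - 111)² = (-64 - 111)² = (-175)² = 30625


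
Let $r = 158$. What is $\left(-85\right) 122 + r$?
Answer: $-10212$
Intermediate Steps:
$\left(-85\right) 122 + r = \left(-85\right) 122 + 158 = -10370 + 158 = -10212$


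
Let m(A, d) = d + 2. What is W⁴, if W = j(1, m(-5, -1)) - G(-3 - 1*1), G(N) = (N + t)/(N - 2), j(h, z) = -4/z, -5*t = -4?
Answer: 21381376/50625 ≈ 422.35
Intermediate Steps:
t = ⅘ (t = -⅕*(-4) = ⅘ ≈ 0.80000)
m(A, d) = 2 + d
G(N) = (⅘ + N)/(-2 + N) (G(N) = (N + ⅘)/(N - 2) = (⅘ + N)/(-2 + N))
W = -68/15 (W = -4/(2 - 1) - (⅘ + (-3 - 1*1))/(-2 + (-3 - 1*1)) = -4/1 - (⅘ + (-3 - 1))/(-2 + (-3 - 1)) = -4*1 - (⅘ - 4)/(-2 - 4) = -4 - (-16)/((-6)*5) = -4 - (-1)*(-16)/(6*5) = -4 - 1*8/15 = -4 - 8/15 = -68/15 ≈ -4.5333)
W⁴ = (-68/15)⁴ = 21381376/50625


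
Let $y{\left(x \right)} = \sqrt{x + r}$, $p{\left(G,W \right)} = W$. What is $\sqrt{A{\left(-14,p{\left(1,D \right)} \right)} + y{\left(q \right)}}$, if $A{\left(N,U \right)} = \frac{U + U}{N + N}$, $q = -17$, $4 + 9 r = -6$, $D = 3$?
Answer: $\frac{\sqrt{-378 + 588 i \sqrt{163}}}{42} \approx 1.4225 + 1.4959 i$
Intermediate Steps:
$r = - \frac{10}{9}$ ($r = - \frac{4}{9} + \frac{1}{9} \left(-6\right) = - \frac{4}{9} - \frac{2}{3} = - \frac{10}{9} \approx -1.1111$)
$y{\left(x \right)} = \sqrt{- \frac{10}{9} + x}$ ($y{\left(x \right)} = \sqrt{x - \frac{10}{9}} = \sqrt{- \frac{10}{9} + x}$)
$A{\left(N,U \right)} = \frac{U}{N}$ ($A{\left(N,U \right)} = \frac{2 U}{2 N} = 2 U \frac{1}{2 N} = \frac{U}{N}$)
$\sqrt{A{\left(-14,p{\left(1,D \right)} \right)} + y{\left(q \right)}} = \sqrt{\frac{3}{-14} + \frac{\sqrt{-10 + 9 \left(-17\right)}}{3}} = \sqrt{3 \left(- \frac{1}{14}\right) + \frac{\sqrt{-10 - 153}}{3}} = \sqrt{- \frac{3}{14} + \frac{\sqrt{-163}}{3}} = \sqrt{- \frac{3}{14} + \frac{i \sqrt{163}}{3}}$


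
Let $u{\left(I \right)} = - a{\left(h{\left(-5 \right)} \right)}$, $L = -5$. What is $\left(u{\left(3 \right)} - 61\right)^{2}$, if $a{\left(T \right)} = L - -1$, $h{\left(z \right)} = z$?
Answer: $3249$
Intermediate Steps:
$a{\left(T \right)} = -4$ ($a{\left(T \right)} = -5 - -1 = -5 + 1 = -4$)
$u{\left(I \right)} = 4$ ($u{\left(I \right)} = \left(-1\right) \left(-4\right) = 4$)
$\left(u{\left(3 \right)} - 61\right)^{2} = \left(4 - 61\right)^{2} = \left(-57\right)^{2} = 3249$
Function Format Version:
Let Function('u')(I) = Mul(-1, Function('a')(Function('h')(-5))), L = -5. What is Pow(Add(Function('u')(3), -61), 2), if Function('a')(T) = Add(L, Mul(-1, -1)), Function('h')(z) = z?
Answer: 3249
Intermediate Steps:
Function('a')(T) = -4 (Function('a')(T) = Add(-5, Mul(-1, -1)) = Add(-5, 1) = -4)
Function('u')(I) = 4 (Function('u')(I) = Mul(-1, -4) = 4)
Pow(Add(Function('u')(3), -61), 2) = Pow(Add(4, -61), 2) = Pow(-57, 2) = 3249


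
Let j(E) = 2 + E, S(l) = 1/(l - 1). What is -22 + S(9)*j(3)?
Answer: -171/8 ≈ -21.375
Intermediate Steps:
S(l) = 1/(-1 + l)
-22 + S(9)*j(3) = -22 + (2 + 3)/(-1 + 9) = -22 + 5/8 = -171/8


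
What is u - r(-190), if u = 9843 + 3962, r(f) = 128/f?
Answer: 1311539/95 ≈ 13806.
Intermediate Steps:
u = 13805
u - r(-190) = 13805 - 128/(-190) = 13805 - 128*(-1)/190 = 13805 - 1*(-64/95) = 13805 + 64/95 = 1311539/95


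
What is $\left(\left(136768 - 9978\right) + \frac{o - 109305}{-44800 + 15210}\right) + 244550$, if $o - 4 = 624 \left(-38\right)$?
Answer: $\frac{10988083613}{29590} \approx 3.7134 \cdot 10^{5}$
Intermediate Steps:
$o = -23708$ ($o = 4 + 624 \left(-38\right) = 4 - 23712 = -23708$)
$\left(\left(136768 - 9978\right) + \frac{o - 109305}{-44800 + 15210}\right) + 244550 = \left(\left(136768 - 9978\right) + \frac{-23708 - 109305}{-44800 + 15210}\right) + 244550 = \left(\left(136768 - 9978\right) - \frac{133013}{-29590}\right) + 244550 = \left(126790 - - \frac{133013}{29590}\right) + 244550 = \left(126790 + \frac{133013}{29590}\right) + 244550 = \frac{3751849113}{29590} + 244550 = \frac{10988083613}{29590}$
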